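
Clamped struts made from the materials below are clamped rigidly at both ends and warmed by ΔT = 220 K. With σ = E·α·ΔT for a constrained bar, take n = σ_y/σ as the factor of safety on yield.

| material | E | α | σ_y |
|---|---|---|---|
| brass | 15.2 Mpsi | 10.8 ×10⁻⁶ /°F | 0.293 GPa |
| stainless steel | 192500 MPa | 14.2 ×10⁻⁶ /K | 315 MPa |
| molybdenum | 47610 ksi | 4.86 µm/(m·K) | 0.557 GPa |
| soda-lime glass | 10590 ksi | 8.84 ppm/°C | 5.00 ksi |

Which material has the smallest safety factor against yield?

With everything in SI (GPa, ×10⁻⁶/K, MPa):
  brass: E = 104.8, α = 19.4, σ_y = 293.0 → σ = 448 MPa, n = 0.654
  stainless steel: E = 192.5, α = 14.2, σ_y = 315.0 → σ = 601 MPa, n = 0.524
  molybdenum: E = 328.3, α = 4.86, σ_y = 557.0 → σ = 351 MPa, n = 1.59
  soda-lime glass: E = 73.02, α = 8.84, σ_y = 34.47 → σ = 142 MPa, n = 0.243
The minimum is soda-lime glass at n = 0.243.

soda-lime glass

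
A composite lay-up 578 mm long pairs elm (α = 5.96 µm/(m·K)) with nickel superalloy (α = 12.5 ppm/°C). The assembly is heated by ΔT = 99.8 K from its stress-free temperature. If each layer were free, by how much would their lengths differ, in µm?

Δα = |5.96 − 12.5|×10⁻⁶/K = 6.54×10⁻⁶/K.
ΔL_mismatch = Δα·L·ΔT = 6.54×10⁻⁶ × 578.0 mm × 99.8 K = 377 µm.

377 µm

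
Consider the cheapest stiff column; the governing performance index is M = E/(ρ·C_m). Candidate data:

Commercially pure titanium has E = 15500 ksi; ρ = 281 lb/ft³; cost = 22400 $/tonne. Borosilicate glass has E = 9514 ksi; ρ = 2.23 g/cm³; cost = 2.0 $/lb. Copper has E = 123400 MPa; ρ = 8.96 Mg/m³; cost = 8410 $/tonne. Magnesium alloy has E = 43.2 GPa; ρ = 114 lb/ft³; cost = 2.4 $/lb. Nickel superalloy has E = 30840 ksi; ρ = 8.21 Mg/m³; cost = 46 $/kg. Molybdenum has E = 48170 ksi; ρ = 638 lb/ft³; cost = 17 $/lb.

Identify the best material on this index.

Putting every candidate on a common basis:
  commercially pure titanium: E = 106.9 GPa, ρ = 4501 kg/m³, cost = 22.40 $/kg
  borosilicate glass: E = 65.60 GPa, ρ = 2230 kg/m³, cost = 4.409 $/kg
  copper: E = 123.4 GPa, ρ = 8960 kg/m³, cost = 8.410 $/kg
  magnesium alloy: E = 43.20 GPa, ρ = 1826 kg/m³, cost = 5.291 $/kg
  nickel superalloy: E = 212.6 GPa, ρ = 8210 kg/m³, cost = 46.00 $/kg
  molybdenum: E = 332.1 GPa, ρ = 10220 kg/m³, cost = 37.48 $/kg
  borosilicate glass: M = 6.67 MN·m per $
  magnesium alloy: M = 4.47 MN·m per $
  copper: M = 1.64 MN·m per $
  commercially pure titanium: M = 1.06 MN·m per $
  molybdenum: M = 0.867 MN·m per $
  nickel superalloy: M = 0.563 MN·m per $
Highest index: borosilicate glass.

borosilicate glass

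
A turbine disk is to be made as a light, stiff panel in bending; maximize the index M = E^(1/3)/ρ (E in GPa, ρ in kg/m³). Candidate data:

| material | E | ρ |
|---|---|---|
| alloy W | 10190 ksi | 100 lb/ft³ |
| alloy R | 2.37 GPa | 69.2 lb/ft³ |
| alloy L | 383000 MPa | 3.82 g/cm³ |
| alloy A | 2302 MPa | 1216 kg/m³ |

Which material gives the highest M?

Convert each candidate to consistent units, then evaluate M:
  alloy W: E = 70.26 GPa, ρ = 1602 kg/m³
  alloy R: E = 2.370 GPa, ρ = 1108 kg/m³
  alloy L: E = 383.0 GPa, ρ = 3820 kg/m³
  alloy A: E = 2.302 GPa, ρ = 1216 kg/m³
  alloy W: M = 2.58×10⁻³
  alloy L: M = 1.90×10⁻³
  alloy R: M = 1.20×10⁻³
  alloy A: M = 1.09×10⁻³
Alloy W has the largest M.

alloy W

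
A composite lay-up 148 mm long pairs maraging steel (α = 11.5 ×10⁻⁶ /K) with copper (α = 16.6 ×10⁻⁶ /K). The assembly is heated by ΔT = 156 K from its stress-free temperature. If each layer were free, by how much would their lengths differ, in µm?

118 µm

Δα = |11.5 − 16.6|×10⁻⁶/K = 5.10×10⁻⁶/K.
ΔL_mismatch = Δα·L·ΔT = 5.10×10⁻⁶ × 148.0 mm × 156.0 K = 118 µm.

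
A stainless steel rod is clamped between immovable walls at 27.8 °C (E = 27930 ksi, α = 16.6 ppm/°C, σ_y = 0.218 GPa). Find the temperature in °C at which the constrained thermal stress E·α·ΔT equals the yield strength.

96.0 °C

E = 27930 ksi = 192.6 GPa.
σ_y = 0.218 GPa = 218.0 MPa.
E·α·ΔT = 218.0 MPa ⇒ ΔT = 218.0 / (192.6×10³ × 16.6×10⁻⁶) = 68.20 K.
T = 27.8 + 68.20 = 96.00 °C.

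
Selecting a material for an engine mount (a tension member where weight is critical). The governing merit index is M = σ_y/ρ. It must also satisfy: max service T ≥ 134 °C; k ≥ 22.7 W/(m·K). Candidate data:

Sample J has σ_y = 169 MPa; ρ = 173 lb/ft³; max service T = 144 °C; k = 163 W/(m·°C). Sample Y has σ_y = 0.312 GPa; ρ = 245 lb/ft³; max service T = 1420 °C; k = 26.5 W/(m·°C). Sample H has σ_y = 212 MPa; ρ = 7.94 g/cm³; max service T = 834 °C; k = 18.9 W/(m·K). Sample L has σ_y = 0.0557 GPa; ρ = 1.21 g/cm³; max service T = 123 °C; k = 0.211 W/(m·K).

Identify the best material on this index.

Screen on constraints: max service T ≥ 134 °C; k ≥ 22.7 W/(m·K). Survivors: sample J, sample Y.
After converting to SI:
  sample J: σ_y = 169.0 MPa, ρ = 2771 kg/m³
  sample Y: σ_y = 312.0 MPa, ρ = 3925 kg/m³
  sample Y: M = 79.5 kN·m/kg
  sample J: M = 61.0 kN·m/kg
Sample Y ranks first.

sample Y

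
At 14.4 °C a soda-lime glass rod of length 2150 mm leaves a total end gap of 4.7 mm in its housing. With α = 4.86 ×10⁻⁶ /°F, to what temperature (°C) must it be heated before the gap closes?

α = 4.86×10⁻⁶/°F × 9/5 = 8.75×10⁻⁶/K.
α·L₀·ΔT = 4.7 mm ⇒ ΔT = 4.7 / (8.75×10⁻⁶ × 2150.0) = 249.9 K.
T = 14.4 + 249.9 = 264.3 °C.

264 °C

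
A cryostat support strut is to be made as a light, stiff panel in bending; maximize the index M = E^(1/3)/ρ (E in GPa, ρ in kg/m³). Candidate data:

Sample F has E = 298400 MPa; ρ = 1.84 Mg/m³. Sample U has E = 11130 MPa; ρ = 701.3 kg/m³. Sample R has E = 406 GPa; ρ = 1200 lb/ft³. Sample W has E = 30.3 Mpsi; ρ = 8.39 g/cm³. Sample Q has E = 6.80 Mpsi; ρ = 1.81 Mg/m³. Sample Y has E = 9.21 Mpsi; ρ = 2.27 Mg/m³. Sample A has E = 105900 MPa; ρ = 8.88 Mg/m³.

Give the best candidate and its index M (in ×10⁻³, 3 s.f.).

Normalizing units and computing the index:
  sample F: E = 298.4 GPa, ρ = 1840 kg/m³
  sample U: E = 11.13 GPa, ρ = 701.3 kg/m³
  sample R: E = 406.0 GPa, ρ = 19220 kg/m³
  sample W: E = 208.9 GPa, ρ = 8390 kg/m³
  sample Q: E = 46.88 GPa, ρ = 1810 kg/m³
  sample Y: E = 63.50 GPa, ρ = 2270 kg/m³
  sample A: E = 105.9 GPa, ρ = 8880 kg/m³
  sample F: M = 3.63×10⁻³
  sample U: M = 3.18×10⁻³
  sample Q: M = 1.99×10⁻³
  sample Y: M = 1.76×10⁻³
  sample W: M = 0.707×10⁻³
  sample A: M = 0.533×10⁻³
  sample R: M = 0.385×10⁻³
The maximum is for sample F.

sample F, M = 3.63×10⁻³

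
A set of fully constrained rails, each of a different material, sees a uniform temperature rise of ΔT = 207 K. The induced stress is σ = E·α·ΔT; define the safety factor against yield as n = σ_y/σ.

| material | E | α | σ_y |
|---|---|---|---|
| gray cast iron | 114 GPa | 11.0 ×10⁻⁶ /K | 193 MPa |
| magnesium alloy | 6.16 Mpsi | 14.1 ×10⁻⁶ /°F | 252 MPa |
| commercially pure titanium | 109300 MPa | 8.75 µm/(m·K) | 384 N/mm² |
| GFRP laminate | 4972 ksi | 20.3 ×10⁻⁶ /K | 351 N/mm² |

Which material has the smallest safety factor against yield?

In consistent units (E in GPa, α in ×10⁻⁶/K, σ_y in MPa):
  gray cast iron: E = 114.0, α = 11.0, σ_y = 193.0 → σ = 260 MPa, n = 0.744
  magnesium alloy: E = 42.47, α = 25.4, σ_y = 252.0 → σ = 223 MPa, n = 1.13
  commercially pure titanium: E = 109.3, α = 8.75, σ_y = 384.0 → σ = 198 MPa, n = 1.94
  GFRP laminate: E = 34.28, α = 20.3, σ_y = 351.0 → σ = 144 MPa, n = 2.44
The minimum is gray cast iron at n = 0.744.

gray cast iron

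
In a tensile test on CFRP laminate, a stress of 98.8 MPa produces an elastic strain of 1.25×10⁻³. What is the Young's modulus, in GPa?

E = σ/ε = 98.8 MPa / 1.25×10⁻³ = 79040 MPa = 79.0 GPa.

79.0 GPa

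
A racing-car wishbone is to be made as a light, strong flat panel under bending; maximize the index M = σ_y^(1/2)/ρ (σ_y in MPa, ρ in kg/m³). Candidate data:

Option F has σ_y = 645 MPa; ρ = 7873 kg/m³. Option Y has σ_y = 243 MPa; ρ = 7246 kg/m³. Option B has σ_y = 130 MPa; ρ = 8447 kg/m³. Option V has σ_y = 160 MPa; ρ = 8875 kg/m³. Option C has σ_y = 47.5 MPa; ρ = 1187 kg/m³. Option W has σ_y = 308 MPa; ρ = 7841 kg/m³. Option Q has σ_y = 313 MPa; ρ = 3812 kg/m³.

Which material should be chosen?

option C

Computing M directly (units already consistent):
  option C: M = 5.81×10⁻³
  option Q: M = 4.64×10⁻³
  option F: M = 3.23×10⁻³
  option W: M = 2.24×10⁻³
  option Y: M = 2.15×10⁻³
  option V: M = 1.43×10⁻³
  option B: M = 1.35×10⁻³
Option C has the largest M.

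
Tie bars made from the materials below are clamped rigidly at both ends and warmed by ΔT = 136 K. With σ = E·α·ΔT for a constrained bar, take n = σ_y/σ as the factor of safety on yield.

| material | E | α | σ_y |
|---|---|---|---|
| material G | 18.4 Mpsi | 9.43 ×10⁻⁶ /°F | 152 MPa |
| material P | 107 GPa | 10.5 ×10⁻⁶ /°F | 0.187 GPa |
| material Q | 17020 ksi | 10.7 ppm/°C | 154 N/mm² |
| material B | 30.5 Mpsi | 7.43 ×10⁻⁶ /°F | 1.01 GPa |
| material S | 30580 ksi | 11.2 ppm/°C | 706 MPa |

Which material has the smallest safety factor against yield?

In consistent units (E in GPa, α in ×10⁻⁶/K, σ_y in MPa):
  material G: E = 126.9, α = 17.0, σ_y = 152.0 → σ = 293 MPa, n = 0.519
  material P: E = 107.0, α = 18.9, σ_y = 187.0 → σ = 275 MPa, n = 0.680
  material Q: E = 117.3, α = 10.7, σ_y = 154.0 → σ = 171 MPa, n = 0.902
  material B: E = 210.3, α = 13.4, σ_y = 1010 → σ = 382 MPa, n = 2.64
  material S: E = 210.8, α = 11.2, σ_y = 706.0 → σ = 321 MPa, n = 2.20
The minimum is material G at n = 0.519.

material G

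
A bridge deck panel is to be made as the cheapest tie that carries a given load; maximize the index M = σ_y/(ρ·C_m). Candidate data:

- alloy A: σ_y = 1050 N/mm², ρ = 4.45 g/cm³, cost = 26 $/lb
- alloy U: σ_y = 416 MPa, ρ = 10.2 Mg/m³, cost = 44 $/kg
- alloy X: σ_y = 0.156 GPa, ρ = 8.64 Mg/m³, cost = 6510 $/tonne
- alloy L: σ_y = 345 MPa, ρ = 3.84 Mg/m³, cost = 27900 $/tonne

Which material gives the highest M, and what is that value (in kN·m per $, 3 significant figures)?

alloy A, M = 4.12 kN·m per $

After converting to SI:
  alloy A: σ_y = 1050 MPa, ρ = 4450 kg/m³, cost = 57.32 $/kg
  alloy U: σ_y = 416.0 MPa, ρ = 10200 kg/m³, cost = 44.00 $/kg
  alloy X: σ_y = 156.0 MPa, ρ = 8640 kg/m³, cost = 6.510 $/kg
  alloy L: σ_y = 345.0 MPa, ρ = 3840 kg/m³, cost = 27.90 $/kg
  alloy A: M = 4.12 kN·m per $
  alloy L: M = 3.22 kN·m per $
  alloy X: M = 2.77 kN·m per $
  alloy U: M = 0.927 kN·m per $
Highest index: alloy A.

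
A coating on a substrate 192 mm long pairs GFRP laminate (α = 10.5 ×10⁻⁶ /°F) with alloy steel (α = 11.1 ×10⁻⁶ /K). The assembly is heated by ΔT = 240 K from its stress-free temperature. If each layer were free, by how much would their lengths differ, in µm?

359 µm

GFRP laminate: α = 10.5×10⁻⁶/°F × 9/5 = 18.9×10⁻⁶/K.
Δα = |18.9 − 11.1|×10⁻⁶/K = 7.80×10⁻⁶/K.
ΔL_mismatch = Δα·L·ΔT = 7.80×10⁻⁶ × 192.0 mm × 240.0 K = 359 µm.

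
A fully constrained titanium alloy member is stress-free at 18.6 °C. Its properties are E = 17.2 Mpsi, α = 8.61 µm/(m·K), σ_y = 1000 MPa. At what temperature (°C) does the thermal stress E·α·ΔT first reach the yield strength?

E = 17.2 Mpsi = 118.6 GPa.
E·α·ΔT = 1000 MPa ⇒ ΔT = 1000 / (118.6×10³ × 8.61×10⁻⁶) = 979.4 K.
T = 18.6 + 979.4 = 998.0 °C.

998 °C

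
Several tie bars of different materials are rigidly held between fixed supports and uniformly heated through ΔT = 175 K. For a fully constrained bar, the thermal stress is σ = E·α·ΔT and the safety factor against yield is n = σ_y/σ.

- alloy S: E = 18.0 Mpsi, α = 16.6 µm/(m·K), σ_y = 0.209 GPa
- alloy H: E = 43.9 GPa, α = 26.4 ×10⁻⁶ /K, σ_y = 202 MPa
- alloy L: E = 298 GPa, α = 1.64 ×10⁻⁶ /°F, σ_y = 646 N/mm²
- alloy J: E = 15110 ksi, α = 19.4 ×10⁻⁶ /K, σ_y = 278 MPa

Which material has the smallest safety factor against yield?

With everything in SI (GPa, ×10⁻⁶/K, MPa):
  alloy S: E = 124.1, α = 16.6, σ_y = 209.0 → σ = 361 MPa, n = 0.580
  alloy H: E = 43.90, α = 26.4, σ_y = 202.0 → σ = 203 MPa, n = 0.996
  alloy L: E = 298.0, α = 2.95, σ_y = 646.0 → σ = 154 MPa, n = 4.20
  alloy J: E = 104.2, α = 19.4, σ_y = 278.0 → σ = 354 MPa, n = 0.786
Alloy S has the lowest safety factor, n = 0.580.

alloy S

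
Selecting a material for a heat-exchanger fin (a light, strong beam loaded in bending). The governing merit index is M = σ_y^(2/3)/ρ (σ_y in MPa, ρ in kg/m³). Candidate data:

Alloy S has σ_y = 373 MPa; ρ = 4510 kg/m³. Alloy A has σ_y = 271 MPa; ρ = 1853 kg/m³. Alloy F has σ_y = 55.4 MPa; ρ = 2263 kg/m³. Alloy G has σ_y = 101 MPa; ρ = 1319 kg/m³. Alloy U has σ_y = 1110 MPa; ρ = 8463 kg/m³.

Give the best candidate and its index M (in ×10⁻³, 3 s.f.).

Per-candidate index values:
  alloy A: M = 22.6×10⁻³
  alloy G: M = 16.4×10⁻³
  alloy U: M = 12.7×10⁻³
  alloy S: M = 11.5×10⁻³
  alloy F: M = 6.42×10⁻³
Highest index: alloy A.

alloy A, M = 22.6×10⁻³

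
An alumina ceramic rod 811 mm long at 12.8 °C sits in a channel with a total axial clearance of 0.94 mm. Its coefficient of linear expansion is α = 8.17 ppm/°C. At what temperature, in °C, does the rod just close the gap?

155 °C

α·L₀·ΔT = 0.94 mm ⇒ ΔT = 0.94 / (8.17×10⁻⁶ × 811.0) = 141.9 K.
T = 12.8 + 141.9 = 154.7 °C.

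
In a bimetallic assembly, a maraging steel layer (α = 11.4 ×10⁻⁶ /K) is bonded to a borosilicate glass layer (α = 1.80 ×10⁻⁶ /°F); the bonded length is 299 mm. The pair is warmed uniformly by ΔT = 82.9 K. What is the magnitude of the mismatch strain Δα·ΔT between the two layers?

borosilicate glass: α = 1.80×10⁻⁶/°F × 9/5 = 3.24×10⁻⁶/K.
Δα = |11.4 − 3.24|×10⁻⁶/K = 8.16×10⁻⁶/K.
Mismatch strain = Δα·ΔT = 8.16×10⁻⁶ × 82.9 = 6.76×10⁻⁴.

6.76×10⁻⁴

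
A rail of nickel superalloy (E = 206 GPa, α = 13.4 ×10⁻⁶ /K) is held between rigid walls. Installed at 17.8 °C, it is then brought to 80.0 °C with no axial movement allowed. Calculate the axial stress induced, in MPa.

ΔT = 62.20 K. Constrained thermal stress σ = E·α·ΔT = 206.0×10³ MPa × 13.4×10⁻⁶ × 62.20 = 172 MPa (compressive).

172 MPa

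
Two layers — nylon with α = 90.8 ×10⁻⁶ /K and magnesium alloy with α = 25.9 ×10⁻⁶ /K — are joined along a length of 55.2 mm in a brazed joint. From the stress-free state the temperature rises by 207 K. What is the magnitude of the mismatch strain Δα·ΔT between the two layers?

Δα = |90.8 − 25.9|×10⁻⁶/K = 64.9×10⁻⁶/K.
Mismatch strain = Δα·ΔT = 64.9×10⁻⁶ × 207.0 = 0.0134.

0.0134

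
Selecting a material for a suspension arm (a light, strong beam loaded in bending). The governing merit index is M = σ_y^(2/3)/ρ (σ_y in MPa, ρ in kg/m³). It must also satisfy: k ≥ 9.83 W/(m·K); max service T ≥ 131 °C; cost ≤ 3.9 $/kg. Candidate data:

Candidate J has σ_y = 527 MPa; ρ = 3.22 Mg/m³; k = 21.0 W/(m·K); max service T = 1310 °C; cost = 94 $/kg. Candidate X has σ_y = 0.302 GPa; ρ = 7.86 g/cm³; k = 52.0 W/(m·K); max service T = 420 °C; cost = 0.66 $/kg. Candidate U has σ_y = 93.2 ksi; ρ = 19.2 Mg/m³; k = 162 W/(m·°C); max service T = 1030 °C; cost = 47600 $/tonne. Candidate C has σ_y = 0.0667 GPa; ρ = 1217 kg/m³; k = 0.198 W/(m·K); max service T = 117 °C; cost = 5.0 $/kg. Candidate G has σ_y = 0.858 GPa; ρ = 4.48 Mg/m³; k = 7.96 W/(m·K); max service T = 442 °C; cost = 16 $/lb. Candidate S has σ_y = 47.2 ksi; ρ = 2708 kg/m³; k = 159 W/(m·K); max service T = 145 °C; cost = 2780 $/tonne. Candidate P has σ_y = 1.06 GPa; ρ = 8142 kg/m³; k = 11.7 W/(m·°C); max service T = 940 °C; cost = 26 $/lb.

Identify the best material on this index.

Screen on constraints: k ≥ 9.83 W/(m·K); max service T ≥ 131 °C; cost ≤ 3.9 $/kg. Survivors: candidate X, candidate S.
Putting every candidate on a common basis:
  candidate X: σ_y = 302.0 MPa, ρ = 7860 kg/m³
  candidate S: σ_y = 325.4 MPa, ρ = 2708 kg/m³
  candidate S: M = 17.5×10⁻³
  candidate X: M = 5.73×10⁻³
Candidate S has the largest M.

candidate S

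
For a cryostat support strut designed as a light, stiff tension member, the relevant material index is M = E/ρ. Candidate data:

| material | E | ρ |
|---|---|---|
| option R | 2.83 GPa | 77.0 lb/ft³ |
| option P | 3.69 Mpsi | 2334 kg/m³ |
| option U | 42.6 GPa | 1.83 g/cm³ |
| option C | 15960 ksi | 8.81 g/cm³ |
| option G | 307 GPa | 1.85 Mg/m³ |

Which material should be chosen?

option G

After converting to SI:
  option R: E = 2.830 GPa, ρ = 1233 kg/m³
  option P: E = 25.44 GPa, ρ = 2334 kg/m³
  option U: E = 42.60 GPa, ρ = 1830 kg/m³
  option C: E = 110.0 GPa, ρ = 8810 kg/m³
  option G: E = 307.0 GPa, ρ = 1850 kg/m³
  option G: M = 166 MN·m/kg
  option U: M = 23.3 MN·m/kg
  option C: M = 12.5 MN·m/kg
  option P: M = 10.9 MN·m/kg
  option R: M = 2.29 MN·m/kg
Highest index: option G.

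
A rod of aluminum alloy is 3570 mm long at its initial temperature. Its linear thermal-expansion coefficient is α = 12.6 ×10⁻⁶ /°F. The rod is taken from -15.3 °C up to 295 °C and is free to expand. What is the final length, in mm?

3595.1 mm

Convert α: 12.6×10⁻⁶/°F × (9/5) = 22.7×10⁻⁶/K.
ΔT = 295 − (-15.3) = 310.3 K.
ΔL = α·L₀·ΔT = 22.7×10⁻⁶ × 3570 mm × 310.3 K = 25.1 mm.
L = L₀ + ΔL = 3570 + 25.1 = 3595.1 mm.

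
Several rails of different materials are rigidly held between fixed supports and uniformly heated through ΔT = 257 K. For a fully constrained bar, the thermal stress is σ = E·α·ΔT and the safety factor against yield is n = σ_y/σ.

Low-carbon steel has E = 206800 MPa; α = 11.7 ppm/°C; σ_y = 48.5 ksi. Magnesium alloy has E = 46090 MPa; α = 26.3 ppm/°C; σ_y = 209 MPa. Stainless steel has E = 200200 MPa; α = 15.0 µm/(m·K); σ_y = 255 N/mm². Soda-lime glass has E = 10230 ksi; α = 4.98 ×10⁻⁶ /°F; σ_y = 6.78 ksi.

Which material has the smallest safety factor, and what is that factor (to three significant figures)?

Per material, after unit conversion:
  low-carbon steel: E = 206.8, α = 11.7, σ_y = 334.4 → σ = 622 MPa, n = 0.538
  magnesium alloy: E = 46.09, α = 26.3, σ_y = 209.0 → σ = 312 MPa, n = 0.671
  stainless steel: E = 200.2, α = 15.0, σ_y = 255.0 → σ = 772 MPa, n = 0.330
  soda-lime glass: E = 70.53, α = 8.96, σ_y = 46.75 → σ = 162 MPa, n = 0.288
Soda-lime glass has the lowest safety factor, n = 0.288.

soda-lime glass, n = 0.288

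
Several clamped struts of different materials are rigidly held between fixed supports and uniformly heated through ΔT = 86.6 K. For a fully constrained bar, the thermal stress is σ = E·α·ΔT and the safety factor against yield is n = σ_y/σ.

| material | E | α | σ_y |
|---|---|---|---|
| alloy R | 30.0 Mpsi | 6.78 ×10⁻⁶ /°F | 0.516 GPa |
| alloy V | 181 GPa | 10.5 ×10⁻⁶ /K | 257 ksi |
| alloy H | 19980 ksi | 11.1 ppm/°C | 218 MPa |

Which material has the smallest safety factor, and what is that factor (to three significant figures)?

In consistent units (E in GPa, α in ×10⁻⁶/K, σ_y in MPa):
  alloy R: E = 206.8, α = 12.2, σ_y = 516.0 → σ = 219 MPa, n = 2.36
  alloy V: E = 181.0, α = 10.5, σ_y = 1772 → σ = 165 MPa, n = 10.8
  alloy H: E = 137.8, α = 11.1, σ_y = 218.0 → σ = 132 MPa, n = 1.65
Alloy H has the lowest safety factor, n = 1.65.

alloy H, n = 1.65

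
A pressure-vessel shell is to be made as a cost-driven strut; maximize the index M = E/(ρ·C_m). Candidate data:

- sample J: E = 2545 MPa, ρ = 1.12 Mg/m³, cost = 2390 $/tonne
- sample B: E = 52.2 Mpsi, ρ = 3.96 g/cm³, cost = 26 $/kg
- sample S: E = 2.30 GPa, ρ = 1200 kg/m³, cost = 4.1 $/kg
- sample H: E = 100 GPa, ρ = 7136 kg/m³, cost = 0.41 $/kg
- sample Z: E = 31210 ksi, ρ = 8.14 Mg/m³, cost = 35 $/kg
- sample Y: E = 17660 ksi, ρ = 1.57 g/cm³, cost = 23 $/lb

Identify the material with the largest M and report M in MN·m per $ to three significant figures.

Putting every candidate on a common basis:
  sample J: E = 2.545 GPa, ρ = 1120 kg/m³, cost = 2.390 $/kg
  sample B: E = 359.9 GPa, ρ = 3960 kg/m³, cost = 26.00 $/kg
  sample S: E = 2.300 GPa, ρ = 1200 kg/m³, cost = 4.100 $/kg
  sample H: E = 100.0 GPa, ρ = 7136 kg/m³, cost = 0.4100 $/kg
  sample Z: E = 215.2 GPa, ρ = 8140 kg/m³, cost = 35.00 $/kg
  sample Y: E = 121.8 GPa, ρ = 1570 kg/m³, cost = 50.71 $/kg
  sample H: M = 34.2 MN·m per $
  sample B: M = 3.50 MN·m per $
  sample Y: M = 1.53 MN·m per $
  sample J: M = 0.951 MN·m per $
  sample Z: M = 0.755 MN·m per $
  sample S: M = 0.467 MN·m per $
Sample H has the largest M.

sample H, M = 34.2 MN·m per $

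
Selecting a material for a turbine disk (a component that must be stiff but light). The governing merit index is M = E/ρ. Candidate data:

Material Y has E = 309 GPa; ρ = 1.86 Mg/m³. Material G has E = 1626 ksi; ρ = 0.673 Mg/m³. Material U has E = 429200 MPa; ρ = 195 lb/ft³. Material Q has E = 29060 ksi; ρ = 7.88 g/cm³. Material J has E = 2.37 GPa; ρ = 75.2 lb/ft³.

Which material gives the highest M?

material Y

In SI units:
  material Y: E = 309.0 GPa, ρ = 1860 kg/m³
  material G: E = 11.21 GPa, ρ = 673.0 kg/m³
  material U: E = 429.2 GPa, ρ = 3124 kg/m³
  material Q: E = 200.4 GPa, ρ = 7880 kg/m³
  material J: E = 2.370 GPa, ρ = 1205 kg/m³
  material Y: M = 166 MN·m/kg
  material U: M = 137 MN·m/kg
  material Q: M = 25.4 MN·m/kg
  material G: M = 16.7 MN·m/kg
  material J: M = 1.97 MN·m/kg
Highest index: material Y.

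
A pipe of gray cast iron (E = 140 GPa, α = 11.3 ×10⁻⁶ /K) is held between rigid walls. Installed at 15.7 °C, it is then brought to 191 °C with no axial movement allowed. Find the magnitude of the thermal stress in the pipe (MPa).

ΔT = 175.3 K. Constrained thermal stress σ = E·α·ΔT = 140.0×10³ MPa × 11.3×10⁻⁶ × 175.3 = 277 MPa (compressive).

277 MPa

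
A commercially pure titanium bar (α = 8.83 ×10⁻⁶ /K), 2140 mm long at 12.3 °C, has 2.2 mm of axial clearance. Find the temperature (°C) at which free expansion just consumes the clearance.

α·L₀·ΔT = 2.2 mm ⇒ ΔT = 2.2 / (8.83×10⁻⁶ × 2140.0) = 116.4 K.
T = 12.3 + 116.4 = 128.7 °C.

129 °C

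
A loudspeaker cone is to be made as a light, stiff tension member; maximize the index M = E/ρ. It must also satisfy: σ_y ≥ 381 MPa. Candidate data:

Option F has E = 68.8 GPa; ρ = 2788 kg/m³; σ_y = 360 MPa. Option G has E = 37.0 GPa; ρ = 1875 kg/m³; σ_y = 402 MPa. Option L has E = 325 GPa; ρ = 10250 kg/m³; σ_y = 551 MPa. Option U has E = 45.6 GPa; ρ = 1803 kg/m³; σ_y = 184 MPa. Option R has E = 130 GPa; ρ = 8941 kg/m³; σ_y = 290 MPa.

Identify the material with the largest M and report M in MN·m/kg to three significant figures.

Screen on constraints: σ_y ≥ 381 MPa. Survivors: option G, option L.
Computing M directly (units already consistent):
  option L: M = 31.7 MN·m/kg
  option G: M = 19.7 MN·m/kg
Option L ranks first.

option L, M = 31.7 MN·m/kg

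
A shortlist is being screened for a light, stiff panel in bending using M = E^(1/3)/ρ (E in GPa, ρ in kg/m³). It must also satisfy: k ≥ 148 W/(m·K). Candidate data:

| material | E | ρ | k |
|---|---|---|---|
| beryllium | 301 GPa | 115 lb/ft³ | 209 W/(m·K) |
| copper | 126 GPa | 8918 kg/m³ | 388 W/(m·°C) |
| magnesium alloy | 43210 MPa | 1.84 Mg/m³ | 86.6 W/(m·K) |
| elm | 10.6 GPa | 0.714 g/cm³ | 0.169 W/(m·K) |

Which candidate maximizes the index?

Screen on constraints: k ≥ 148 W/(m·K). Survivors: beryllium, copper.
Normalizing units and computing the index:
  beryllium: E = 301.0 GPa, ρ = 1842 kg/m³
  copper: E = 126.0 GPa, ρ = 8918 kg/m³
  beryllium: M = 3.64×10⁻³
  copper: M = 0.562×10⁻³
Beryllium ranks first.

beryllium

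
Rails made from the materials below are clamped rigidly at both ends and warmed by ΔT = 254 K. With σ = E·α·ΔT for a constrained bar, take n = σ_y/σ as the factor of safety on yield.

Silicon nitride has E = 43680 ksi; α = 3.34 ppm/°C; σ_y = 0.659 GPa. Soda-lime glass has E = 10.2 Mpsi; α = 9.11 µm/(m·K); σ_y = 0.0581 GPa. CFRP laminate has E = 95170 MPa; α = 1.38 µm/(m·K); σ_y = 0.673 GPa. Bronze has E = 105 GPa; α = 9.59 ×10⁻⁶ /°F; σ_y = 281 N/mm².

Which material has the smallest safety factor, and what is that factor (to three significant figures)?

soda-lime glass, n = 0.357

In consistent units (E in GPa, α in ×10⁻⁶/K, σ_y in MPa):
  silicon nitride: E = 301.2, α = 3.34, σ_y = 659.0 → σ = 255 MPa, n = 2.58
  soda-lime glass: E = 70.33, α = 9.11, σ_y = 58.10 → σ = 163 MPa, n = 0.357
  CFRP laminate: E = 95.17, α = 1.38, σ_y = 673.0 → σ = 33.4 MPa, n = 20.2
  bronze: E = 105.0, α = 17.3, σ_y = 281.0 → σ = 460 MPa, n = 0.610
Soda-lime glass has the lowest safety factor, n = 0.357.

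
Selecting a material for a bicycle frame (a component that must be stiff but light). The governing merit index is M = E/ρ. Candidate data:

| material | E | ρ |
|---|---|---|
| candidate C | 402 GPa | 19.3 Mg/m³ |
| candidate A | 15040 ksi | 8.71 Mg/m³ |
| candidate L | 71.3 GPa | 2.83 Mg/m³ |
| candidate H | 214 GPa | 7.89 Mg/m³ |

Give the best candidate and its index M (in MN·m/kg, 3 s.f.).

candidate H, M = 27.1 MN·m/kg

After converting to SI:
  candidate C: E = 402.0 GPa, ρ = 19300 kg/m³
  candidate A: E = 103.7 GPa, ρ = 8710 kg/m³
  candidate L: E = 71.30 GPa, ρ = 2830 kg/m³
  candidate H: E = 214.0 GPa, ρ = 7890 kg/m³
  candidate H: M = 27.1 MN·m/kg
  candidate L: M = 25.2 MN·m/kg
  candidate C: M = 20.8 MN·m/kg
  candidate A: M = 11.9 MN·m/kg
Candidate H has the largest M.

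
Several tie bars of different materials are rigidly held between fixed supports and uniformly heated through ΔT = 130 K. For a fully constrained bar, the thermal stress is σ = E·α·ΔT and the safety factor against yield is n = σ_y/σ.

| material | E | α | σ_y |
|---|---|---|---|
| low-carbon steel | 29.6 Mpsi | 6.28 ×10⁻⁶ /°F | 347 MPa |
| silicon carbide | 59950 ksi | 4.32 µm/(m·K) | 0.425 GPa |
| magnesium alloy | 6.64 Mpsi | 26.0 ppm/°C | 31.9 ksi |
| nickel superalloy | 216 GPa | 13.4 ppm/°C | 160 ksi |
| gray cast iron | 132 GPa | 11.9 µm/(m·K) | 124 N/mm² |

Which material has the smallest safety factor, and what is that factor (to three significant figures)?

With everything in SI (GPa, ×10⁻⁶/K, MPa):
  low-carbon steel: E = 204.1, α = 11.3, σ_y = 347.0 → σ = 300 MPa, n = 1.16
  silicon carbide: E = 413.3, α = 4.32, σ_y = 425.0 → σ = 232 MPa, n = 1.83
  magnesium alloy: E = 45.78, α = 26.0, σ_y = 219.9 → σ = 155 MPa, n = 1.42
  nickel superalloy: E = 216.0, α = 13.4, σ_y = 1103 → σ = 376 MPa, n = 2.93
  gray cast iron: E = 132.0, α = 11.9, σ_y = 124.0 → σ = 204 MPa, n = 0.607
Gray cast iron has the lowest safety factor, n = 0.607.

gray cast iron, n = 0.607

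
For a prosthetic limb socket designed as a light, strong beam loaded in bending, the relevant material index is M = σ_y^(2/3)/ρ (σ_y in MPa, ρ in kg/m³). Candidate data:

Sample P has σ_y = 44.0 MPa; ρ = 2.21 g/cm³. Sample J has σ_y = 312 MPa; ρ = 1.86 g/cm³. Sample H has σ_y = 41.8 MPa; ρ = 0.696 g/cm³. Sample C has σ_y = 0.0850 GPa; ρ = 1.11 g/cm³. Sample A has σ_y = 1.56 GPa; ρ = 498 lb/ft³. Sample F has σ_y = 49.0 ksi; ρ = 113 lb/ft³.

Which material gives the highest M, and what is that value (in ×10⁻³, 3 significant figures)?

sample F, M = 26.8×10⁻³

In SI units:
  sample P: σ_y = 44.00 MPa, ρ = 2210 kg/m³
  sample J: σ_y = 312.0 MPa, ρ = 1860 kg/m³
  sample H: σ_y = 41.80 MPa, ρ = 696.0 kg/m³
  sample C: σ_y = 85.00 MPa, ρ = 1110 kg/m³
  sample A: σ_y = 1560 MPa, ρ = 7977 kg/m³
  sample F: σ_y = 337.8 MPa, ρ = 1810 kg/m³
  sample F: M = 26.8×10⁻³
  sample J: M = 24.7×10⁻³
  sample C: M = 17.4×10⁻³
  sample H: M = 17.3×10⁻³
  sample A: M = 16.9×10⁻³
  sample P: M = 5.64×10⁻³
Highest index: sample F.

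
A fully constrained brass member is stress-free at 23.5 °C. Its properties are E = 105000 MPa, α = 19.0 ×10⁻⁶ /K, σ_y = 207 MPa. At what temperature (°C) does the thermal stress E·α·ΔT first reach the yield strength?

E = 105000 MPa = 105.0 GPa.
E·α·ΔT = 207.0 MPa ⇒ ΔT = 207.0 / (105.0×10³ × 19.0×10⁻⁶) = 103.8 K.
T = 23.5 + 103.8 = 127.3 °C.

127 °C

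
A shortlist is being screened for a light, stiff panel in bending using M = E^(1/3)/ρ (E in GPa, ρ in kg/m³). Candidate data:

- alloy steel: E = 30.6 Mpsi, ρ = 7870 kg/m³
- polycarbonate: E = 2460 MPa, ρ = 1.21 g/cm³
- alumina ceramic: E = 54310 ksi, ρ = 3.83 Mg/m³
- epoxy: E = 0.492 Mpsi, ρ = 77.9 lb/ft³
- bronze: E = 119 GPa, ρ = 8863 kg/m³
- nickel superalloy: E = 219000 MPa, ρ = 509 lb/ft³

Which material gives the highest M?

In SI units:
  alloy steel: E = 211.0 GPa, ρ = 7870 kg/m³
  polycarbonate: E = 2.460 GPa, ρ = 1210 kg/m³
  alumina ceramic: E = 374.5 GPa, ρ = 3830 kg/m³
  epoxy: E = 3.392 GPa, ρ = 1248 kg/m³
  bronze: E = 119.0 GPa, ρ = 8863 kg/m³
  nickel superalloy: E = 219.0 GPa, ρ = 8153 kg/m³
  alumina ceramic: M = 1.88×10⁻³
  epoxy: M = 1.20×10⁻³
  polycarbonate: M = 1.12×10⁻³
  alloy steel: M = 0.756×10⁻³
  nickel superalloy: M = 0.739×10⁻³
  bronze: M = 0.555×10⁻³
Alumina ceramic has the largest M.

alumina ceramic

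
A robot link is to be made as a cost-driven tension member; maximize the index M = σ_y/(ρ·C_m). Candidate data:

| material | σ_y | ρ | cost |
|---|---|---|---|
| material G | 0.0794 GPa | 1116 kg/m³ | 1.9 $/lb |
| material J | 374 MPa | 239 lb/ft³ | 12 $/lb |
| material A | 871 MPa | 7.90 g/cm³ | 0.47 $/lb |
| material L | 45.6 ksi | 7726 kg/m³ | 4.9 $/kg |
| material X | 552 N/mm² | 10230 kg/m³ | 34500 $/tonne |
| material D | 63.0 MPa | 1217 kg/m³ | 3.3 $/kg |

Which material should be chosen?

material A

In SI units:
  material G: σ_y = 79.40 MPa, ρ = 1116 kg/m³, cost = 4.189 $/kg
  material J: σ_y = 374.0 MPa, ρ = 3828 kg/m³, cost = 26.46 $/kg
  material A: σ_y = 871.0 MPa, ρ = 7900 kg/m³, cost = 1.036 $/kg
  material L: σ_y = 314.4 MPa, ρ = 7726 kg/m³, cost = 4.900 $/kg
  material X: σ_y = 552.0 MPa, ρ = 10230 kg/m³, cost = 34.50 $/kg
  material D: σ_y = 63.00 MPa, ρ = 1217 kg/m³, cost = 3.300 $/kg
  material A: M = 106 kN·m per $
  material G: M = 17.0 kN·m per $
  material D: M = 15.7 kN·m per $
  material L: M = 8.30 kN·m per $
  material J: M = 3.69 kN·m per $
  material X: M = 1.56 kN·m per $
Material A ranks first.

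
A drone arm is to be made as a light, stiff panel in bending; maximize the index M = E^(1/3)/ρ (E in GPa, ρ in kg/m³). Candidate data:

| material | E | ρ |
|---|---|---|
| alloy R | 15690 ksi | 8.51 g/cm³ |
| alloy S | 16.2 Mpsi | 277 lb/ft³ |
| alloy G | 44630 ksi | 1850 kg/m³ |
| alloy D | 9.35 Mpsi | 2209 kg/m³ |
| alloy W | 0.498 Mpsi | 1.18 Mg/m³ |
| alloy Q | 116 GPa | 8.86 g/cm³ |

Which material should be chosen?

alloy G

In SI units:
  alloy R: E = 108.2 GPa, ρ = 8510 kg/m³
  alloy S: E = 111.7 GPa, ρ = 4437 kg/m³
  alloy G: E = 307.7 GPa, ρ = 1850 kg/m³
  alloy D: E = 64.47 GPa, ρ = 2209 kg/m³
  alloy W: E = 3.434 GPa, ρ = 1180 kg/m³
  alloy Q: E = 116.0 GPa, ρ = 8860 kg/m³
  alloy G: M = 3.65×10⁻³
  alloy D: M = 1.82×10⁻³
  alloy W: M = 1.28×10⁻³
  alloy S: M = 1.09×10⁻³
  alloy R: M = 0.560×10⁻³
  alloy Q: M = 0.550×10⁻³
The maximum is for alloy G.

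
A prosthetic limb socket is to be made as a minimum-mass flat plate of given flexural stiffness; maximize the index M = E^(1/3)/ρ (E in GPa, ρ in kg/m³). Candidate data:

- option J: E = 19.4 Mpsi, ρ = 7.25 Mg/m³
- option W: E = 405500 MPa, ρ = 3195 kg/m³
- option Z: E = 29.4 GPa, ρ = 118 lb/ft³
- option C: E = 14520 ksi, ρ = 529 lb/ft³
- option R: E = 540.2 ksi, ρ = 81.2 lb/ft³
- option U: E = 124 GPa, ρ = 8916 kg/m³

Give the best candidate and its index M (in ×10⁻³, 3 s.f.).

option W, M = 2.32×10⁻³

Putting every candidate on a common basis:
  option J: E = 133.8 GPa, ρ = 7250 kg/m³
  option W: E = 405.5 GPa, ρ = 3195 kg/m³
  option Z: E = 29.40 GPa, ρ = 1890 kg/m³
  option C: E = 100.1 GPa, ρ = 8474 kg/m³
  option R: E = 3.725 GPa, ρ = 1301 kg/m³
  option U: E = 124.0 GPa, ρ = 8916 kg/m³
  option W: M = 2.32×10⁻³
  option Z: M = 1.63×10⁻³
  option R: M = 1.19×10⁻³
  option J: M = 0.705×10⁻³
  option U: M = 0.559×10⁻³
  option C: M = 0.548×10⁻³
Highest index: option W.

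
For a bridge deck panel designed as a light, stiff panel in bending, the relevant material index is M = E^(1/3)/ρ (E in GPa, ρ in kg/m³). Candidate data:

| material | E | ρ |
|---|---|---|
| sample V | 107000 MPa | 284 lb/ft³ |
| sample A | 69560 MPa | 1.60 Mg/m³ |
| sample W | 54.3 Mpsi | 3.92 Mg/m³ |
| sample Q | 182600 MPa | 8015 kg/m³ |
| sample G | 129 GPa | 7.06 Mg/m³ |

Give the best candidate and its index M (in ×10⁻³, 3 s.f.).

Putting every candidate on a common basis:
  sample V: E = 107.0 GPa, ρ = 4549 kg/m³
  sample A: E = 69.56 GPa, ρ = 1600 kg/m³
  sample W: E = 374.4 GPa, ρ = 3920 kg/m³
  sample Q: E = 182.6 GPa, ρ = 8015 kg/m³
  sample G: E = 129.0 GPa, ρ = 7060 kg/m³
  sample A: M = 2.57×10⁻³
  sample W: M = 1.84×10⁻³
  sample V: M = 1.04×10⁻³
  sample G: M = 0.716×10⁻³
  sample Q: M = 0.708×10⁻³
Sample A has the largest M.

sample A, M = 2.57×10⁻³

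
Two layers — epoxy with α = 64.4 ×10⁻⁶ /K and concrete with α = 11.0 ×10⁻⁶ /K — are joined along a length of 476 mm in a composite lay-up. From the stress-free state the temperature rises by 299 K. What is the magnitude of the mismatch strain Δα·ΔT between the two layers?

Δα = |64.4 − 11.0|×10⁻⁶/K = 53.4×10⁻⁶/K.
Mismatch strain = Δα·ΔT = 53.4×10⁻⁶ × 299.0 = 0.0160.

0.0160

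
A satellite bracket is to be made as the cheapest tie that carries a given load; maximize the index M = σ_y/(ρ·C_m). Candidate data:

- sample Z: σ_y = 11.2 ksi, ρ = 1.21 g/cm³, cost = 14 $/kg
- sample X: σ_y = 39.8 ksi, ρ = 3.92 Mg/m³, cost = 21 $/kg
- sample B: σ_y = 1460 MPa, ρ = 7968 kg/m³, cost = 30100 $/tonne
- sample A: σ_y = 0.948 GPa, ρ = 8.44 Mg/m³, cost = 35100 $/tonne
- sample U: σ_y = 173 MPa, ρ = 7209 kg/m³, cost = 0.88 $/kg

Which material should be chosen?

sample U

Putting every candidate on a common basis:
  sample Z: σ_y = 77.22 MPa, ρ = 1210 kg/m³, cost = 14.00 $/kg
  sample X: σ_y = 274.4 MPa, ρ = 3920 kg/m³, cost = 21.00 $/kg
  sample B: σ_y = 1460 MPa, ρ = 7968 kg/m³, cost = 30.10 $/kg
  sample A: σ_y = 948.0 MPa, ρ = 8440 kg/m³, cost = 35.10 $/kg
  sample U: σ_y = 173.0 MPa, ρ = 7209 kg/m³, cost = 0.8800 $/kg
  sample U: M = 27.3 kN·m per $
  sample B: M = 6.09 kN·m per $
  sample Z: M = 4.56 kN·m per $
  sample X: M = 3.33 kN·m per $
  sample A: M = 3.20 kN·m per $
Sample U ranks first.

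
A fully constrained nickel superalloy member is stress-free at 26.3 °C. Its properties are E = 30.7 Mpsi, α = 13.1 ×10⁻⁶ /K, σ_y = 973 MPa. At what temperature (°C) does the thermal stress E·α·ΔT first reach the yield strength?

E = 30.7 Mpsi = 211.7 GPa.
E·α·ΔT = 973.0 MPa ⇒ ΔT = 973.0 / (211.7×10³ × 13.1×10⁻⁶) = 350.9 K.
T = 26.3 + 350.9 = 377.2 °C.

377 °C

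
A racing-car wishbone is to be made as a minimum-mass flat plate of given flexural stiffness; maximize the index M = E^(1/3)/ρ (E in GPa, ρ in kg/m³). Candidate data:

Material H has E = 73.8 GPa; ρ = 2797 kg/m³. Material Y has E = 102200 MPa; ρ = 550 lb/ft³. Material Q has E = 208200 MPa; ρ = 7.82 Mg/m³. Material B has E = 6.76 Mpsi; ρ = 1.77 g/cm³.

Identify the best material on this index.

material B

Putting every candidate on a common basis:
  material H: E = 73.80 GPa, ρ = 2797 kg/m³
  material Y: E = 102.2 GPa, ρ = 8810 kg/m³
  material Q: E = 208.2 GPa, ρ = 7820 kg/m³
  material B: E = 46.61 GPa, ρ = 1770 kg/m³
  material B: M = 2.03×10⁻³
  material H: M = 1.50×10⁻³
  material Q: M = 0.758×10⁻³
  material Y: M = 0.531×10⁻³
Material B has the largest M.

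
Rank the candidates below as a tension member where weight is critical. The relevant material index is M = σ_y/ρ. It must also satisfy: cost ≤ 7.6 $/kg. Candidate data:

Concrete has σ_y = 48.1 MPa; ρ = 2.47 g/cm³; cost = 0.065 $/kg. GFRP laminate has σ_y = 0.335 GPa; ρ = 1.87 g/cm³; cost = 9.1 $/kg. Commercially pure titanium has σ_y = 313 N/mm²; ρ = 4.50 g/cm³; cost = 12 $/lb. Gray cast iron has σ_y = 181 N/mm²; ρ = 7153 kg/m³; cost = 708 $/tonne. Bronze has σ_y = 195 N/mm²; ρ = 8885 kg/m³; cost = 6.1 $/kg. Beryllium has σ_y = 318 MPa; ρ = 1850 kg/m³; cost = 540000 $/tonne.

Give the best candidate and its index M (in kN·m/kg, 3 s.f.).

Screen on constraints: cost ≤ 7.6 $/kg. Survivors: concrete, gray cast iron, bronze.
Putting every candidate on a common basis:
  concrete: σ_y = 48.10 MPa, ρ = 2470 kg/m³
  gray cast iron: σ_y = 181.0 MPa, ρ = 7153 kg/m³
  bronze: σ_y = 195.0 MPa, ρ = 8885 kg/m³
  gray cast iron: M = 25.3 kN·m/kg
  bronze: M = 21.9 kN·m/kg
  concrete: M = 19.5 kN·m/kg
Highest index: gray cast iron.

gray cast iron, M = 25.3 kN·m/kg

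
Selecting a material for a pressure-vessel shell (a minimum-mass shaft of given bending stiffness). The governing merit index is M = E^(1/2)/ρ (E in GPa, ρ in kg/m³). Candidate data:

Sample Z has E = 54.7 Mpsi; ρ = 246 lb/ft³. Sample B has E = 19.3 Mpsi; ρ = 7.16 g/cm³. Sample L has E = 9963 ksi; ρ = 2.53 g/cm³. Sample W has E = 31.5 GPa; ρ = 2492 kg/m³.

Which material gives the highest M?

Convert each candidate to consistent units, then evaluate M:
  sample Z: E = 377.1 GPa, ρ = 3941 kg/m³
  sample B: E = 133.1 GPa, ρ = 7160 kg/m³
  sample L: E = 68.69 GPa, ρ = 2530 kg/m³
  sample W: E = 31.50 GPa, ρ = 2492 kg/m³
  sample Z: M = 4.93×10⁻³
  sample L: M = 3.28×10⁻³
  sample W: M = 2.25×10⁻³
  sample B: M = 1.61×10⁻³
Sample Z has the largest M.

sample Z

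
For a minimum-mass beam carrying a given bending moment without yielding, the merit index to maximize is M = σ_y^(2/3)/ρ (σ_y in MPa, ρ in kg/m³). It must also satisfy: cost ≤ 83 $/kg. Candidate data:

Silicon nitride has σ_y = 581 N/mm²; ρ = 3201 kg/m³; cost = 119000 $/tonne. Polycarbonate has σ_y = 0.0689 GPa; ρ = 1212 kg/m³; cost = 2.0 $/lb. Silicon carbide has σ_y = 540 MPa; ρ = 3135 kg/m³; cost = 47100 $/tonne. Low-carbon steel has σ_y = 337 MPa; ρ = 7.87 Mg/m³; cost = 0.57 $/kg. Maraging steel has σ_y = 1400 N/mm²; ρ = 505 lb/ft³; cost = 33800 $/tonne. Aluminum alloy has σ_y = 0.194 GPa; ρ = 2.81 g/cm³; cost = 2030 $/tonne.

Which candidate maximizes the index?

Screen on constraints: cost ≤ 83 $/kg. Survivors: polycarbonate, silicon carbide, low-carbon steel, maraging steel, aluminum alloy.
After converting to SI:
  polycarbonate: σ_y = 68.90 MPa, ρ = 1212 kg/m³
  silicon carbide: σ_y = 540.0 MPa, ρ = 3135 kg/m³
  low-carbon steel: σ_y = 337.0 MPa, ρ = 7870 kg/m³
  maraging steel: σ_y = 1400 MPa, ρ = 8089 kg/m³
  aluminum alloy: σ_y = 194.0 MPa, ρ = 2810 kg/m³
  silicon carbide: M = 21.2×10⁻³
  maraging steel: M = 15.5×10⁻³
  polycarbonate: M = 13.9×10⁻³
  aluminum alloy: M = 11.9×10⁻³
  low-carbon steel: M = 6.15×10⁻³
Silicon carbide has the largest M.

silicon carbide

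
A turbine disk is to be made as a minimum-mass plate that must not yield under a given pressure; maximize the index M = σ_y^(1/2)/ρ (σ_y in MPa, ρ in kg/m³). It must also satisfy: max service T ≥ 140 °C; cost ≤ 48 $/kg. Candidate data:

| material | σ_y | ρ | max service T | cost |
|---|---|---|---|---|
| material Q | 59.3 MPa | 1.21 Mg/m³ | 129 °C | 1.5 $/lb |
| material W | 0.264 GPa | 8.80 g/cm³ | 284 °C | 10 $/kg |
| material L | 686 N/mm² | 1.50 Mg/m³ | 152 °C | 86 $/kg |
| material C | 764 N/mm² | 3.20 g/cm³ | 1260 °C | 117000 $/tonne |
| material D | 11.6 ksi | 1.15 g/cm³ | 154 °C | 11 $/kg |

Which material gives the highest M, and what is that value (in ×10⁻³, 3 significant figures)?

Screen on constraints: max service T ≥ 140 °C; cost ≤ 48 $/kg. Survivors: material W, material D.
Normalizing units and computing the index:
  material W: σ_y = 264.0 MPa, ρ = 8800 kg/m³
  material D: σ_y = 79.98 MPa, ρ = 1150 kg/m³
  material D: M = 7.78×10⁻³
  material W: M = 1.85×10⁻³
Material D has the largest M.

material D, M = 7.78×10⁻³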